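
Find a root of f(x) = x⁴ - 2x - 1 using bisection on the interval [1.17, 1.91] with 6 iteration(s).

f(x) = x⁴ - 2x - 1
Initial interval: [1.17, 1.91]

Iteration 1:
  c_1 = (1.170000 + 1.910000)/2 = 1.540000
  f(c_1) = f(1.540000) = 1.544487
  f(a) × f(c) < 0, new interval: [1.170000, 1.540000]
Iteration 2:
  c_2 = (1.170000 + 1.540000)/2 = 1.355000
  f(c_2) = f(1.355000) = -0.339012
  f(a) × f(c) ≥ 0, new interval: [1.355000, 1.540000]
Iteration 3:
  c_3 = (1.355000 + 1.540000)/2 = 1.447500
  f(c_3) = f(1.447500) = 0.495099
  f(a) × f(c) < 0, new interval: [1.355000, 1.447500]
Iteration 4:
  c_4 = (1.355000 + 1.447500)/2 = 1.401250
  f(c_4) = f(1.401250) = 0.052838
  f(a) × f(c) < 0, new interval: [1.355000, 1.401250]
Iteration 5:
  c_5 = (1.355000 + 1.401250)/2 = 1.378125
  f(c_5) = f(1.378125) = -0.149181
  f(a) × f(c) ≥ 0, new interval: [1.378125, 1.401250]
Iteration 6:
  c_6 = (1.378125 + 1.401250)/2 = 1.389687
  f(c_6) = f(1.389687) = -0.049720
  f(a) × f(c) ≥ 0, new interval: [1.389687, 1.401250]

After 6 iteration(s), the approximation is c_6 = 1.389687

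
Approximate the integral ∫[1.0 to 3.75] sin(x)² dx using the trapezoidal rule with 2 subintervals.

f(x) = sin(x)²
a = 1.0, b = 3.75, n = 2
h = (b - a)/n = 1.375000

Trapezoidal rule: (h/2)[f(x₀) + 2f(x₁) + 2f(x₂) + ... + f(xₙ)]

x_0 = 1.0000, f(x_0) = 0.708073, coefficient = 1
x_1 = 2.3750, f(x_1) = 0.481199, coefficient = 2
x_2 = 3.7500, f(x_2) = 0.326682, coefficient = 1

I ≈ (1.375000/2) × 1.997154 = 1.373043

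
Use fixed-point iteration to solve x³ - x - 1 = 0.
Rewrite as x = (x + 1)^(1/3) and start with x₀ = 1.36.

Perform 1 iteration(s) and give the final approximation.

Equation: x³ - x - 1 = 0
Fixed-point form: x = (x + 1)^(1/3)
x₀ = 1.36

x_1 = g(1.360000) = 1.331386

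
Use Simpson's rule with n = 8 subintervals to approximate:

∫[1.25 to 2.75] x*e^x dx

f(x) = x*e^x
a = 1.25, b = 2.75, n = 8
h = (b - a)/n = 0.187500

Simpson's rule: (h/3)[f(x₀) + 4f(x₁) + 2f(x₂) + ... + f(xₙ)]

x_0 = 1.2500, f(x_0) = 4.362929, coefficient = 1
x_1 = 1.4375, f(x_1) = 6.052101, coefficient = 4
x_2 = 1.6250, f(x_2) = 8.252431, coefficient = 2
x_3 = 1.8125, f(x_3) = 11.102909, coefficient = 4
x_4 = 2.0000, f(x_4) = 14.778112, coefficient = 2
x_5 = 2.1875, f(x_5) = 19.496975, coefficient = 4
x_6 = 2.3750, f(x_6) = 25.533656, coefficient = 2
x_7 = 2.5625, f(x_7) = 33.231006, coefficient = 4
x_8 = 2.7500, f(x_8) = 43.017238, coefficient = 1

I ≈ (0.187500/3) × 424.040527 = 26.502533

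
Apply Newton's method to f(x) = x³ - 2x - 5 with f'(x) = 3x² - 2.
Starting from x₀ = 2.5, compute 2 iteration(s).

f(x) = x³ - 2x - 5
f'(x) = 3x² - 2
x₀ = 2.5

Newton-Raphson formula: x_{n+1} = x_n - f(x_n)/f'(x_n)

Iteration 1:
  f(2.500000) = 5.625000
  f'(2.500000) = 16.750000
  x_1 = 2.500000 - 5.625000/16.750000 = 2.164179
Iteration 2:
  f(2.164179) = 0.807945
  f'(2.164179) = 12.051014
  x_2 = 2.164179 - 0.807945/12.051014 = 2.097135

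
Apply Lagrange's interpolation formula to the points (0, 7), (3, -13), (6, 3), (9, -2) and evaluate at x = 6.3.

Lagrange interpolation formula:
P(x) = Σ yᵢ × Lᵢ(x)
where Lᵢ(x) = Π_{j≠i} (x - xⱼ)/(xᵢ - xⱼ)

L_0(6.3) = (6.3 - 3)/(0 - 3) × (6.3 - 6)/(0 - 6) × (6.3 - 9)/(0 - 9) = 0.016500
L_1(6.3) = (6.3 - 0)/(3 - 0) × (6.3 - 6)/(3 - 6) × (6.3 - 9)/(3 - 9) = -0.094500
L_2(6.3) = (6.3 - 0)/(6 - 0) × (6.3 - 3)/(6 - 3) × (6.3 - 9)/(6 - 9) = 1.039500
L_3(6.3) = (6.3 - 0)/(9 - 0) × (6.3 - 3)/(9 - 3) × (6.3 - 6)/(9 - 6) = 0.038500

P(6.3) = 7×L_0(6.3) + (-13)×L_1(6.3) + 3×L_2(6.3) + (-2)×L_3(6.3)
P(6.3) = 4.385500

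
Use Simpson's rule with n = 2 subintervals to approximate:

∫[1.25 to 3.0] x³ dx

f(x) = x³
a = 1.25, b = 3.0, n = 2
h = (b - a)/n = 0.875000

Simpson's rule: (h/3)[f(x₀) + 4f(x₁) + 2f(x₂) + ... + f(xₙ)]

x_0 = 1.2500, f(x_0) = 1.953125, coefficient = 1
x_1 = 2.1250, f(x_1) = 9.595703, coefficient = 4
x_2 = 3.0000, f(x_2) = 27.000000, coefficient = 1

I ≈ (0.875000/3) × 67.335938 = 19.639648
Exact value: 19.639648
Error: 0.000000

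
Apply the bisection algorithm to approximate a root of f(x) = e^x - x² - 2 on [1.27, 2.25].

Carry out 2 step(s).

f(x) = e^x - x² - 2
Initial interval: [1.27, 2.25]

Iteration 1:
  c_1 = (1.270000 + 2.250000)/2 = 1.760000
  f(c_1) = f(1.760000) = 0.714837
  f(a) × f(c) < 0, new interval: [1.270000, 1.760000]
Iteration 2:
  c_2 = (1.270000 + 1.760000)/2 = 1.515000
  f(c_2) = f(1.515000) = 0.254196
  f(a) × f(c) < 0, new interval: [1.270000, 1.515000]

After 2 iteration(s), the approximation is c_2 = 1.515000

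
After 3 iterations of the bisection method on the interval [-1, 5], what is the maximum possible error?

Bisection error bound: |error| ≤ (b-a)/2^n
|error| ≤ (5 - (-1))/2^3 = 6/2^3
|error| ≤ 0.7500000000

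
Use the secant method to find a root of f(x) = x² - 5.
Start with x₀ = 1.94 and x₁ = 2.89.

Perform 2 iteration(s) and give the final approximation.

f(x) = x² - 5
x₀ = 1.94, x₁ = 2.89

Secant formula: x_{n+1} = x_n - f(x_n)(x_n - x_{n-1})/(f(x_n) - f(x_{n-1}))

Iteration 1:
  f(1.940000) = -1.236400
  f(2.890000) = 3.352100
  x_2 = 2.890000 - 3.352100×(2.890000 - 1.940000)/(3.352100 - (-1.236400))
       = 2.195983
Iteration 2:
  f(2.890000) = 3.352100
  f(2.195983) = -0.177657
  x_3 = 2.195983 - (-0.177657)×(2.195983 - 2.890000)/(-0.177657 - 3.352100)
       = 2.230914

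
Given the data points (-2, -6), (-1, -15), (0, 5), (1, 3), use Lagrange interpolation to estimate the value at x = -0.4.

Lagrange interpolation formula:
P(x) = Σ yᵢ × Lᵢ(x)
where Lᵢ(x) = Π_{j≠i} (x - xⱼ)/(xᵢ - xⱼ)

L_0(-0.4) = (-0.4 - (-1))/(-2 - (-1)) × (-0.4 - 0)/(-2 - 0) × (-0.4 - 1)/(-2 - 1) = -0.056000
L_1(-0.4) = (-0.4 - (-2))/(-1 - (-2)) × (-0.4 - 0)/(-1 - 0) × (-0.4 - 1)/(-1 - 1) = 0.448000
L_2(-0.4) = (-0.4 - (-2))/(0 - (-2)) × (-0.4 - (-1))/(0 - (-1)) × (-0.4 - 1)/(0 - 1) = 0.672000
L_3(-0.4) = (-0.4 - (-2))/(1 - (-2)) × (-0.4 - (-1))/(1 - (-1)) × (-0.4 - 0)/(1 - 0) = -0.064000

P(-0.4) = (-6)×L_0(-0.4) + (-15)×L_1(-0.4) + 5×L_2(-0.4) + 3×L_3(-0.4)
P(-0.4) = -3.216000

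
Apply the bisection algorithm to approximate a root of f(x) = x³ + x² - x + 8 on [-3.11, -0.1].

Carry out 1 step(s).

f(x) = x³ + x² - x + 8
Initial interval: [-3.11, -0.1]

Iteration 1:
  c_1 = (-3.110000 + (-0.100000))/2 = -1.605000
  f(c_1) = f(-1.605000) = 8.046505
  f(a) × f(c) < 0, new interval: [-3.110000, -1.605000]

After 1 iteration(s), the approximation is c_1 = -1.605000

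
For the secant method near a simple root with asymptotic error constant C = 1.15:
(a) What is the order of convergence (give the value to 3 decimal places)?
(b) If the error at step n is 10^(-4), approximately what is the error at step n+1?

(a) Secant method has superlinear convergence with order φ = (1+√5)/2 ≈ 1.618.
    This means |e_{n+1}| ≈ C|e_n|^1.618.

(b) With |e_n| = 10^(-4) and C = 1.15:
    |e_{n+1}| ≈ 1.15 × (10^(-4))^1.618 = 1.15 × 10^(-6.47)

(a) ≈ 1.618 (golden ratio); (b) |e_{n+1}| ≈ 3.878e-07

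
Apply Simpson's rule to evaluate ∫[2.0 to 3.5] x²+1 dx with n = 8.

f(x) = x²+1
a = 2.0, b = 3.5, n = 8
h = (b - a)/n = 0.187500

Simpson's rule: (h/3)[f(x₀) + 4f(x₁) + 2f(x₂) + ... + f(xₙ)]

x_0 = 2.0000, f(x_0) = 5.000000, coefficient = 1
x_1 = 2.1875, f(x_1) = 5.785156, coefficient = 4
x_2 = 2.3750, f(x_2) = 6.640625, coefficient = 2
x_3 = 2.5625, f(x_3) = 7.566406, coefficient = 4
x_4 = 2.7500, f(x_4) = 8.562500, coefficient = 2
x_5 = 2.9375, f(x_5) = 9.628906, coefficient = 4
x_6 = 3.1250, f(x_6) = 10.765625, coefficient = 2
x_7 = 3.3125, f(x_7) = 11.972656, coefficient = 4
x_8 = 3.5000, f(x_8) = 13.250000, coefficient = 1

I ≈ (0.187500/3) × 210.000000 = 13.125000
Exact value: 13.125000
Error: 0.000000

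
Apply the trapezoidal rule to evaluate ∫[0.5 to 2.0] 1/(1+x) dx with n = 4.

f(x) = 1/(1+x)
a = 0.5, b = 2.0, n = 4
h = (b - a)/n = 0.375000

Trapezoidal rule: (h/2)[f(x₀) + 2f(x₁) + 2f(x₂) + ... + f(xₙ)]

x_0 = 0.5000, f(x_0) = 0.666667, coefficient = 1
x_1 = 0.8750, f(x_1) = 0.533333, coefficient = 2
x_2 = 1.2500, f(x_2) = 0.444444, coefficient = 2
x_3 = 1.6250, f(x_3) = 0.380952, coefficient = 2
x_4 = 2.0000, f(x_4) = 0.333333, coefficient = 1

I ≈ (0.375000/2) × 3.717460 = 0.697024
Exact value: 0.693147
Error: 0.003877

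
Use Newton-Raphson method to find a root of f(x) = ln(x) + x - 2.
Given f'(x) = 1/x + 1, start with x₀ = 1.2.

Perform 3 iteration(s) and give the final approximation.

f(x) = ln(x) + x - 2
f'(x) = 1/x + 1
x₀ = 1.2

Newton-Raphson formula: x_{n+1} = x_n - f(x_n)/f'(x_n)

Iteration 1:
  f(1.200000) = -0.617678
  f'(1.200000) = 1.833333
  x_1 = 1.200000 - (-0.617678)/1.833333 = 1.536916
Iteration 2:
  f(1.536916) = -0.033307
  f'(1.536916) = 1.650654
  x_2 = 1.536916 - (-0.033307)/1.650654 = 1.557094
Iteration 3:
  f(1.557094) = -0.000085
  f'(1.557094) = 1.642222
  x_3 = 1.557094 - (-0.000085)/1.642222 = 1.557146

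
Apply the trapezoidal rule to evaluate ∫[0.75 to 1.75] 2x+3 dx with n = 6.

f(x) = 2x+3
a = 0.75, b = 1.75, n = 6
h = (b - a)/n = 0.166667

Trapezoidal rule: (h/2)[f(x₀) + 2f(x₁) + 2f(x₂) + ... + f(xₙ)]

x_0 = 0.7500, f(x_0) = 4.500000, coefficient = 1
x_1 = 0.9167, f(x_1) = 4.833333, coefficient = 2
x_2 = 1.0833, f(x_2) = 5.166667, coefficient = 2
x_3 = 1.2500, f(x_3) = 5.500000, coefficient = 2
x_4 = 1.4167, f(x_4) = 5.833333, coefficient = 2
x_5 = 1.5833, f(x_5) = 6.166667, coefficient = 2
x_6 = 1.7500, f(x_6) = 6.500000, coefficient = 1

I ≈ (0.166667/2) × 66.000000 = 5.500000
Exact value: 5.500000
Error: 0.000000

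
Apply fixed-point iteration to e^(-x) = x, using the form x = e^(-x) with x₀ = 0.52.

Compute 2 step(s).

Equation: e^(-x) = x
Fixed-point form: x = e^(-x)
x₀ = 0.52

x_1 = g(0.520000) = 0.594521
x_2 = g(0.594521) = 0.551827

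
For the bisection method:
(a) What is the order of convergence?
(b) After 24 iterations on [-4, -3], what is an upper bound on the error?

(a) Bisection has linear (order 1) convergence; the error is halved each step.

(b) Error bound = (b-a)/2^n = (-3 - (-4))/2^{24}
    = 1/2^{24}

(a) 1 (linear); (b) error ≤ 5.96e-08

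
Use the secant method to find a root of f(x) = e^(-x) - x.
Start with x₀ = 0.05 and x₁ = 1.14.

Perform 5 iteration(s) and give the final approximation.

f(x) = e^(-x) - x
x₀ = 0.05, x₁ = 1.14

Secant formula: x_{n+1} = x_n - f(x_n)(x_n - x_{n-1})/(f(x_n) - f(x_{n-1}))

Iteration 1:
  f(0.050000) = 0.901229
  f(1.140000) = -0.820181
  x_2 = 1.140000 - (-0.820181)×(1.140000 - 0.050000)/(-0.820181 - 0.901229)
       = 0.620660
Iteration 2:
  f(1.140000) = -0.820181
  f(0.620660) = -0.083070
  x_3 = 0.620660 - (-0.083070)×(0.620660 - 1.140000)/(-0.083070 - (-0.820181))
       = 0.562132
Iteration 3:
  f(0.620660) = -0.083070
  f(0.562132) = 0.007861
  x_4 = 0.562132 - 0.007861×(0.562132 - 0.620660)/(0.007861 - (-0.083070))
       = 0.567191
Iteration 4:
  f(0.562132) = 0.007861
  f(0.567191) = -0.000075
  x_5 = 0.567191 - (-0.000075)×(0.567191 - 0.562132)/(-0.000075 - 0.007861)
       = 0.567143
Iteration 5:
  f(0.567191) = -0.000075
  f(0.567143) = 0.000000
  x_6 = 0.567143 - 0.000000×(0.567143 - 0.567191)/(0.000000 - (-0.000075))
       = 0.567143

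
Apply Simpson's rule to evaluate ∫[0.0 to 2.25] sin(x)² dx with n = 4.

f(x) = sin(x)²
a = 0.0, b = 2.25, n = 4
h = (b - a)/n = 0.562500

Simpson's rule: (h/3)[f(x₀) + 4f(x₁) + 2f(x₂) + ... + f(xₙ)]

x_0 = 0.0000, f(x_0) = 0.000000, coefficient = 1
x_1 = 0.5625, f(x_1) = 0.284412, coefficient = 4
x_2 = 1.1250, f(x_2) = 0.814087, coefficient = 2
x_3 = 1.6875, f(x_3) = 0.986442, coefficient = 4
x_4 = 2.2500, f(x_4) = 0.605398, coefficient = 1

I ≈ (0.562500/3) × 7.316986 = 1.371935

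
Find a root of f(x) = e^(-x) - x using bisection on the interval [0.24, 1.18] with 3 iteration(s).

f(x) = e^(-x) - x
Initial interval: [0.24, 1.18]

Iteration 1:
  c_1 = (0.240000 + 1.180000)/2 = 0.710000
  f(c_1) = f(0.710000) = -0.218356
  f(a) × f(c) < 0, new interval: [0.240000, 0.710000]
Iteration 2:
  c_2 = (0.240000 + 0.710000)/2 = 0.475000
  f(c_2) = f(0.475000) = 0.146885
  f(a) × f(c) ≥ 0, new interval: [0.475000, 0.710000]
Iteration 3:
  c_3 = (0.475000 + 0.710000)/2 = 0.592500
  f(c_3) = f(0.592500) = -0.039557
  f(a) × f(c) < 0, new interval: [0.475000, 0.592500]

After 3 iteration(s), the approximation is c_3 = 0.592500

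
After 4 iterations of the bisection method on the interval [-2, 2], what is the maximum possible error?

Bisection error bound: |error| ≤ (b-a)/2^n
|error| ≤ (2 - (-2))/2^4 = 4/2^4
|error| ≤ 0.2500000000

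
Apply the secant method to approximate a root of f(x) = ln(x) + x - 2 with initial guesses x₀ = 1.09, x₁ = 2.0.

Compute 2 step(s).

f(x) = ln(x) + x - 2
x₀ = 1.09, x₁ = 2.0

Secant formula: x_{n+1} = x_n - f(x_n)(x_n - x_{n-1})/(f(x_n) - f(x_{n-1}))

Iteration 1:
  f(1.090000) = -0.823822
  f(2.000000) = 0.693147
  x_2 = 2.000000 - 0.693147×(2.000000 - 1.090000)/(0.693147 - (-0.823822))
       = 1.584195
Iteration 2:
  f(2.000000) = 0.693147
  f(1.584195) = 0.044271
  x_3 = 1.584195 - 0.044271×(1.584195 - 2.000000)/(0.044271 - 0.693147)
       = 1.555826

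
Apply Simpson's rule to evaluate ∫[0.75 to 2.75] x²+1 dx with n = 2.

f(x) = x²+1
a = 0.75, b = 2.75, n = 2
h = (b - a)/n = 1.000000

Simpson's rule: (h/3)[f(x₀) + 4f(x₁) + 2f(x₂) + ... + f(xₙ)]

x_0 = 0.7500, f(x_0) = 1.562500, coefficient = 1
x_1 = 1.7500, f(x_1) = 4.062500, coefficient = 4
x_2 = 2.7500, f(x_2) = 8.562500, coefficient = 1

I ≈ (1.000000/3) × 26.375000 = 8.791667
Exact value: 8.791667
Error: 0.000000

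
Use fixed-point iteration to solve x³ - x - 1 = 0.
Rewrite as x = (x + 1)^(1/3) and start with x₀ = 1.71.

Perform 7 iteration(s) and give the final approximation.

Equation: x³ - x - 1 = 0
Fixed-point form: x = (x + 1)^(1/3)
x₀ = 1.71

x_1 = g(1.710000) = 1.394194
x_2 = g(1.394194) = 1.337785
x_3 = g(1.337785) = 1.327195
x_4 = g(1.327195) = 1.325188
x_5 = g(1.325188) = 1.324807
x_6 = g(1.324807) = 1.324735
x_7 = g(1.324735) = 1.324721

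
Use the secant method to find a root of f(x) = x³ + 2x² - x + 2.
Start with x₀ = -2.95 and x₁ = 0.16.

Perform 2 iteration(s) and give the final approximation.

f(x) = x³ + 2x² - x + 2
x₀ = -2.95, x₁ = 0.16

Secant formula: x_{n+1} = x_n - f(x_n)(x_n - x_{n-1})/(f(x_n) - f(x_{n-1}))

Iteration 1:
  f(-2.950000) = -3.317375
  f(0.160000) = 1.895296
  x_2 = 0.160000 - 1.895296×(0.160000 - (-2.950000))/(1.895296 - (-3.317375))
       = -0.970777
Iteration 2:
  f(0.160000) = 1.895296
  f(-0.970777) = 3.940726
  x_3 = -0.970777 - 3.940726×(-0.970777 - 0.160000)/(3.940726 - 1.895296)
       = 1.207779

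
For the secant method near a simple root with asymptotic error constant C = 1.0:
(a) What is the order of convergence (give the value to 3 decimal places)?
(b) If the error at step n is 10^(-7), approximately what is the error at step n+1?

(a) Secant method has superlinear convergence with order φ = (1+√5)/2 ≈ 1.618.
    This means |e_{n+1}| ≈ C|e_n|^1.618.

(b) With |e_n| = 10^(-7) and C = 1.0:
    |e_{n+1}| ≈ 1.0 × (10^(-7))^1.618 = 1.0 × 10^(-11.33)

(a) ≈ 1.618 (golden ratio); (b) |e_{n+1}| ≈ 4.718e-12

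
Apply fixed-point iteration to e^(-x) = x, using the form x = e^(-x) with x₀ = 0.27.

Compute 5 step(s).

Equation: e^(-x) = x
Fixed-point form: x = e^(-x)
x₀ = 0.27

x_1 = g(0.270000) = 0.763379
x_2 = g(0.763379) = 0.466089
x_3 = g(0.466089) = 0.627452
x_4 = g(0.627452) = 0.533951
x_5 = g(0.533951) = 0.586284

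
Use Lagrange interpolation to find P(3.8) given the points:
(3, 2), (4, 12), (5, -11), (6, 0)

Lagrange interpolation formula:
P(x) = Σ yᵢ × Lᵢ(x)
where Lᵢ(x) = Π_{j≠i} (x - xⱼ)/(xᵢ - xⱼ)

L_0(3.8) = (3.8 - 4)/(3 - 4) × (3.8 - 5)/(3 - 5) × (3.8 - 6)/(3 - 6) = 0.088000
L_1(3.8) = (3.8 - 3)/(4 - 3) × (3.8 - 5)/(4 - 5) × (3.8 - 6)/(4 - 6) = 1.056000
L_2(3.8) = (3.8 - 3)/(5 - 3) × (3.8 - 4)/(5 - 4) × (3.8 - 6)/(5 - 6) = -0.176000
L_3(3.8) = (3.8 - 3)/(6 - 3) × (3.8 - 4)/(6 - 4) × (3.8 - 5)/(6 - 5) = 0.032000

P(3.8) = 2×L_0(3.8) + 12×L_1(3.8) + (-11)×L_2(3.8) + 0×L_3(3.8)
P(3.8) = 14.784000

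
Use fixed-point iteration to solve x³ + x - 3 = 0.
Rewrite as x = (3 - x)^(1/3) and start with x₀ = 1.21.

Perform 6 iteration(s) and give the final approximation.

Equation: x³ + x - 3 = 0
Fixed-point form: x = (3 - x)^(1/3)
x₀ = 1.21

x_1 = g(1.210000) = 1.214184
x_2 = g(1.214184) = 1.213237
x_3 = g(1.213237) = 1.213451
x_4 = g(1.213451) = 1.213403
x_5 = g(1.213403) = 1.213414
x_6 = g(1.213414) = 1.213411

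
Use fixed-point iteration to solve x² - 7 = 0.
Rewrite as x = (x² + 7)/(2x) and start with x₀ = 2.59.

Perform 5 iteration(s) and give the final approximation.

Equation: x² - 7 = 0
Fixed-point form: x = (x² + 7)/(2x)
x₀ = 2.59

x_1 = g(2.590000) = 2.646351
x_2 = g(2.646351) = 2.645751
x_3 = g(2.645751) = 2.645751
x_4 = g(2.645751) = 2.645751
x_5 = g(2.645751) = 2.645751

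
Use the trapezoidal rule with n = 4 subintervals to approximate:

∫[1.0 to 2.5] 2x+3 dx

f(x) = 2x+3
a = 1.0, b = 2.5, n = 4
h = (b - a)/n = 0.375000

Trapezoidal rule: (h/2)[f(x₀) + 2f(x₁) + 2f(x₂) + ... + f(xₙ)]

x_0 = 1.0000, f(x_0) = 5.000000, coefficient = 1
x_1 = 1.3750, f(x_1) = 5.750000, coefficient = 2
x_2 = 1.7500, f(x_2) = 6.500000, coefficient = 2
x_3 = 2.1250, f(x_3) = 7.250000, coefficient = 2
x_4 = 2.5000, f(x_4) = 8.000000, coefficient = 1

I ≈ (0.375000/2) × 52.000000 = 9.750000
Exact value: 9.750000
Error: 0.000000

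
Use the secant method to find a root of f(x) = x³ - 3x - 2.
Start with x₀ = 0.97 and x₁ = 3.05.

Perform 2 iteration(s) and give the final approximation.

f(x) = x³ - 3x - 2
x₀ = 0.97, x₁ = 3.05

Secant formula: x_{n+1} = x_n - f(x_n)(x_n - x_{n-1})/(f(x_n) - f(x_{n-1}))

Iteration 1:
  f(0.970000) = -3.997327
  f(3.050000) = 17.222625
  x_2 = 3.050000 - 17.222625×(3.050000 - 0.970000)/(17.222625 - (-3.997327))
       = 1.361822
Iteration 2:
  f(3.050000) = 17.222625
  f(1.361822) = -3.559887
  x_3 = 1.361822 - (-3.559887)×(1.361822 - 3.050000)/(-3.559887 - 17.222625)
       = 1.650994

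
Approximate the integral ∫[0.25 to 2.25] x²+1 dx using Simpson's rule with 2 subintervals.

f(x) = x²+1
a = 0.25, b = 2.25, n = 2
h = (b - a)/n = 1.000000

Simpson's rule: (h/3)[f(x₀) + 4f(x₁) + 2f(x₂) + ... + f(xₙ)]

x_0 = 0.2500, f(x_0) = 1.062500, coefficient = 1
x_1 = 1.2500, f(x_1) = 2.562500, coefficient = 4
x_2 = 2.2500, f(x_2) = 6.062500, coefficient = 1

I ≈ (1.000000/3) × 17.375000 = 5.791667
Exact value: 5.791667
Error: 0.000000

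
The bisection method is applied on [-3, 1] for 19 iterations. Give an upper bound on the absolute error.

Bisection error bound: |error| ≤ (b-a)/2^n
|error| ≤ (1 - (-3))/2^19 = 4/2^19
|error| ≤ 0.0000076294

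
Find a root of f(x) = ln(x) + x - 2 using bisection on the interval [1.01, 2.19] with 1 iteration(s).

f(x) = ln(x) + x - 2
Initial interval: [1.01, 2.19]

Iteration 1:
  c_1 = (1.010000 + 2.190000)/2 = 1.600000
  f(c_1) = f(1.600000) = 0.070004
  f(a) × f(c) < 0, new interval: [1.010000, 1.600000]

After 1 iteration(s), the approximation is c_1 = 1.600000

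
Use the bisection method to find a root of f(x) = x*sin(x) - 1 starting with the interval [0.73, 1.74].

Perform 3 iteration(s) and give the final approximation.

f(x) = x*sin(x) - 1
Initial interval: [0.73, 1.74]

Iteration 1:
  c_1 = (0.730000 + 1.740000)/2 = 1.235000
  f(c_1) = f(1.235000) = 0.166023
  f(a) × f(c) < 0, new interval: [0.730000, 1.235000]
Iteration 2:
  c_2 = (0.730000 + 1.235000)/2 = 0.982500
  f(c_2) = f(0.982500) = -0.182671
  f(a) × f(c) ≥ 0, new interval: [0.982500, 1.235000]
Iteration 3:
  c_3 = (0.982500 + 1.235000)/2 = 1.108750
  f(c_3) = f(1.108750) = -0.007511
  f(a) × f(c) ≥ 0, new interval: [1.108750, 1.235000]

After 3 iteration(s), the approximation is c_3 = 1.108750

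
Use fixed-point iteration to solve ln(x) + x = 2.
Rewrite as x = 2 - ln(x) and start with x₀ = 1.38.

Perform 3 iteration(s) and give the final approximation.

Equation: ln(x) + x = 2
Fixed-point form: x = 2 - ln(x)
x₀ = 1.38

x_1 = g(1.380000) = 1.677917
x_2 = g(1.677917) = 1.482447
x_3 = g(1.482447) = 1.606306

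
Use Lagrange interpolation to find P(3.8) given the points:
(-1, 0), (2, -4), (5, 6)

Lagrange interpolation formula:
P(x) = Σ yᵢ × Lᵢ(x)
where Lᵢ(x) = Π_{j≠i} (x - xⱼ)/(xᵢ - xⱼ)

L_0(3.8) = (3.8 - 2)/(-1 - 2) × (3.8 - 5)/(-1 - 5) = -0.120000
L_1(3.8) = (3.8 - (-1))/(2 - (-1)) × (3.8 - 5)/(2 - 5) = 0.640000
L_2(3.8) = (3.8 - (-1))/(5 - (-1)) × (3.8 - 2)/(5 - 2) = 0.480000

P(3.8) = 0×L_0(3.8) + (-4)×L_1(3.8) + 6×L_2(3.8)
P(3.8) = 0.320000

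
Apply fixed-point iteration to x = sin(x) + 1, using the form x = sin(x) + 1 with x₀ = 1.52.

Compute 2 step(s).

Equation: x = sin(x) + 1
Fixed-point form: x = sin(x) + 1
x₀ = 1.52

x_1 = g(1.520000) = 1.998710
x_2 = g(1.998710) = 1.909833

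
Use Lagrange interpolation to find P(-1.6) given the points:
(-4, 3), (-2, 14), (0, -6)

Lagrange interpolation formula:
P(x) = Σ yᵢ × Lᵢ(x)
where Lᵢ(x) = Π_{j≠i} (x - xⱼ)/(xᵢ - xⱼ)

L_0(-1.6) = (-1.6 - (-2))/(-4 - (-2)) × (-1.6 - 0)/(-4 - 0) = -0.080000
L_1(-1.6) = (-1.6 - (-4))/(-2 - (-4)) × (-1.6 - 0)/(-2 - 0) = 0.960000
L_2(-1.6) = (-1.6 - (-4))/(0 - (-4)) × (-1.6 - (-2))/(0 - (-2)) = 0.120000

P(-1.6) = 3×L_0(-1.6) + 14×L_1(-1.6) + (-6)×L_2(-1.6)
P(-1.6) = 12.480000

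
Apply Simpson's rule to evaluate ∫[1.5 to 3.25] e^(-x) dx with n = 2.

f(x) = e^(-x)
a = 1.5, b = 3.25, n = 2
h = (b - a)/n = 0.875000

Simpson's rule: (h/3)[f(x₀) + 4f(x₁) + 2f(x₂) + ... + f(xₙ)]

x_0 = 1.5000, f(x_0) = 0.223130, coefficient = 1
x_1 = 2.3750, f(x_1) = 0.093014, coefficient = 4
x_2 = 3.2500, f(x_2) = 0.038774, coefficient = 1

I ≈ (0.875000/3) × 0.633962 = 0.184906
Exact value: 0.184356
Error: 0.000550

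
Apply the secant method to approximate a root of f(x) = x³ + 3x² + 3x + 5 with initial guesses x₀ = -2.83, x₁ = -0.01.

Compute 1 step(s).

f(x) = x³ + 3x² + 3x + 5
x₀ = -2.83, x₁ = -0.01

Secant formula: x_{n+1} = x_n - f(x_n)(x_n - x_{n-1})/(f(x_n) - f(x_{n-1}))

Iteration 1:
  f(-2.830000) = -2.128487
  f(-0.010000) = 4.970299
  x_2 = -0.010000 - 4.970299×(-0.010000 - (-2.830000))/(4.970299 - (-2.128487))
       = -1.984456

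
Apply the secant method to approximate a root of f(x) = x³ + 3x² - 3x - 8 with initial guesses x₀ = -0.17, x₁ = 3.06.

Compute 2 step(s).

f(x) = x³ + 3x² - 3x - 8
x₀ = -0.17, x₁ = 3.06

Secant formula: x_{n+1} = x_n - f(x_n)(x_n - x_{n-1})/(f(x_n) - f(x_{n-1}))

Iteration 1:
  f(-0.170000) = -7.408213
  f(3.060000) = 39.563416
  x_2 = 3.060000 - 39.563416×(3.060000 - (-0.170000))/(39.563416 - (-7.408213))
       = 0.339425
Iteration 2:
  f(3.060000) = 39.563416
  f(0.339425) = -8.633542
  x_3 = 0.339425 - (-8.633542)×(0.339425 - 3.060000)/(-8.633542 - 39.563416)
       = 0.826763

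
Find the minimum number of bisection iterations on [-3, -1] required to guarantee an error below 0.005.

We need (b-a)/2^n ≤ 0.005
(-1 - (-3))/2^n ≤ 0.005
2/2^n ≤ 0.005
2^n ≥ 400
n ≥ log₂(400) = 8.64
n ≥ 9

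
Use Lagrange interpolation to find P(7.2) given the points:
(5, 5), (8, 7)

Lagrange interpolation formula:
P(x) = Σ yᵢ × Lᵢ(x)
where Lᵢ(x) = Π_{j≠i} (x - xⱼ)/(xᵢ - xⱼ)

L_0(7.2) = (7.2 - 8)/(5 - 8) = 0.266667
L_1(7.2) = (7.2 - 5)/(8 - 5) = 0.733333

P(7.2) = 5×L_0(7.2) + 7×L_1(7.2)
P(7.2) = 6.466667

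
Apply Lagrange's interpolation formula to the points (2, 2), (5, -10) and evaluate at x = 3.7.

Lagrange interpolation formula:
P(x) = Σ yᵢ × Lᵢ(x)
where Lᵢ(x) = Π_{j≠i} (x - xⱼ)/(xᵢ - xⱼ)

L_0(3.7) = (3.7 - 5)/(2 - 5) = 0.433333
L_1(3.7) = (3.7 - 2)/(5 - 2) = 0.566667

P(3.7) = 2×L_0(3.7) + (-10)×L_1(3.7)
P(3.7) = -4.800000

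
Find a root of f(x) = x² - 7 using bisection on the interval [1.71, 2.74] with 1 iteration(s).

f(x) = x² - 7
Initial interval: [1.71, 2.74]

Iteration 1:
  c_1 = (1.710000 + 2.740000)/2 = 2.225000
  f(c_1) = f(2.225000) = -2.049375
  f(a) × f(c) ≥ 0, new interval: [2.225000, 2.740000]

After 1 iteration(s), the approximation is c_1 = 2.225000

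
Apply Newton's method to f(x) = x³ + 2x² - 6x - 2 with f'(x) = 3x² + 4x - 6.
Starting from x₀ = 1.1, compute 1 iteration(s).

f(x) = x³ + 2x² - 6x - 2
f'(x) = 3x² + 4x - 6
x₀ = 1.1

Newton-Raphson formula: x_{n+1} = x_n - f(x_n)/f'(x_n)

Iteration 1:
  f(1.100000) = -4.849000
  f'(1.100000) = 2.030000
  x_1 = 1.100000 - (-4.849000)/2.030000 = 3.488670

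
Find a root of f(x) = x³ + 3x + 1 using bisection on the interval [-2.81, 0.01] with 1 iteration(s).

f(x) = x³ + 3x + 1
Initial interval: [-2.81, 0.01]

Iteration 1:
  c_1 = (-2.810000 + 0.010000)/2 = -1.400000
  f(c_1) = f(-1.400000) = -5.944000
  f(a) × f(c) ≥ 0, new interval: [-1.400000, 0.010000]

After 1 iteration(s), the approximation is c_1 = -1.400000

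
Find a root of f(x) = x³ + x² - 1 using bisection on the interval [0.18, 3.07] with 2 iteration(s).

f(x) = x³ + x² - 1
Initial interval: [0.18, 3.07]

Iteration 1:
  c_1 = (0.180000 + 3.070000)/2 = 1.625000
  f(c_1) = f(1.625000) = 5.931641
  f(a) × f(c) < 0, new interval: [0.180000, 1.625000]
Iteration 2:
  c_2 = (0.180000 + 1.625000)/2 = 0.902500
  f(c_2) = f(0.902500) = 0.549598
  f(a) × f(c) < 0, new interval: [0.180000, 0.902500]

After 2 iteration(s), the approximation is c_2 = 0.902500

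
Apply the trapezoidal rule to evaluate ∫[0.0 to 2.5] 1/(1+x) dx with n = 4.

f(x) = 1/(1+x)
a = 0.0, b = 2.5, n = 4
h = (b - a)/n = 0.625000

Trapezoidal rule: (h/2)[f(x₀) + 2f(x₁) + 2f(x₂) + ... + f(xₙ)]

x_0 = 0.0000, f(x_0) = 1.000000, coefficient = 1
x_1 = 0.6250, f(x_1) = 0.615385, coefficient = 2
x_2 = 1.2500, f(x_2) = 0.444444, coefficient = 2
x_3 = 1.8750, f(x_3) = 0.347826, coefficient = 2
x_4 = 2.5000, f(x_4) = 0.285714, coefficient = 1

I ≈ (0.625000/2) × 4.101025 = 1.281570
Exact value: 1.252763
Error: 0.028807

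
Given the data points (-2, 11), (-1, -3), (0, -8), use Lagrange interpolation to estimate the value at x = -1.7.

Lagrange interpolation formula:
P(x) = Σ yᵢ × Lᵢ(x)
where Lᵢ(x) = Π_{j≠i} (x - xⱼ)/(xᵢ - xⱼ)

L_0(-1.7) = (-1.7 - (-1))/(-2 - (-1)) × (-1.7 - 0)/(-2 - 0) = 0.595000
L_1(-1.7) = (-1.7 - (-2))/(-1 - (-2)) × (-1.7 - 0)/(-1 - 0) = 0.510000
L_2(-1.7) = (-1.7 - (-2))/(0 - (-2)) × (-1.7 - (-1))/(0 - (-1)) = -0.105000

P(-1.7) = 11×L_0(-1.7) + (-3)×L_1(-1.7) + (-8)×L_2(-1.7)
P(-1.7) = 5.855000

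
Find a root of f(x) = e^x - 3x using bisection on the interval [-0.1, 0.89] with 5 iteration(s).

f(x) = e^x - 3x
Initial interval: [-0.1, 0.89]

Iteration 1:
  c_1 = (-0.100000 + 0.890000)/2 = 0.395000
  f(c_1) = f(0.395000) = 0.299384
  f(a) × f(c) ≥ 0, new interval: [0.395000, 0.890000]
Iteration 2:
  c_2 = (0.395000 + 0.890000)/2 = 0.642500
  f(c_2) = f(0.642500) = -0.026272
  f(a) × f(c) < 0, new interval: [0.395000, 0.642500]
Iteration 3:
  c_3 = (0.395000 + 0.642500)/2 = 0.518750
  f(c_3) = f(0.518750) = 0.123676
  f(a) × f(c) ≥ 0, new interval: [0.518750, 0.642500]
Iteration 4:
  c_4 = (0.518750 + 0.642500)/2 = 0.580625
  f(c_4) = f(0.580625) = 0.045280
  f(a) × f(c) ≥ 0, new interval: [0.580625, 0.642500]
Iteration 5:
  c_5 = (0.580625 + 0.642500)/2 = 0.611563
  f(c_5) = f(0.611563) = 0.008622
  f(a) × f(c) ≥ 0, new interval: [0.611563, 0.642500]

After 5 iteration(s), the approximation is c_5 = 0.611563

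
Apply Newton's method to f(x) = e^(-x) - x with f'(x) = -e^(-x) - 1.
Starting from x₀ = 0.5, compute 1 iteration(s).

f(x) = e^(-x) - x
f'(x) = -e^(-x) - 1
x₀ = 0.5

Newton-Raphson formula: x_{n+1} = x_n - f(x_n)/f'(x_n)

Iteration 1:
  f(0.500000) = 0.106531
  f'(0.500000) = -1.606531
  x_1 = 0.500000 - 0.106531/(-1.606531) = 0.566311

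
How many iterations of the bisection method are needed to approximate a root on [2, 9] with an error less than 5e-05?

We need (b-a)/2^n ≤ 5e-05
(9 - 2)/2^n ≤ 5e-05
7/2^n ≤ 5e-05
2^n ≥ 140000
n ≥ log₂(140000) = 17.10
n ≥ 18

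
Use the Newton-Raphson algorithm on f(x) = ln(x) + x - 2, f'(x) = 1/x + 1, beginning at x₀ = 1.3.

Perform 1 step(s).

f(x) = ln(x) + x - 2
f'(x) = 1/x + 1
x₀ = 1.3

Newton-Raphson formula: x_{n+1} = x_n - f(x_n)/f'(x_n)

Iteration 1:
  f(1.300000) = -0.437636
  f'(1.300000) = 1.769231
  x_1 = 1.300000 - (-0.437636)/1.769231 = 1.547359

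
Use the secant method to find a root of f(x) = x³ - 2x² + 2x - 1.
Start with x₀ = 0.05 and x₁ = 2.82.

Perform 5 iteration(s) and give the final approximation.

f(x) = x³ - 2x² + 2x - 1
x₀ = 0.05, x₁ = 2.82

Secant formula: x_{n+1} = x_n - f(x_n)(x_n - x_{n-1})/(f(x_n) - f(x_{n-1}))

Iteration 1:
  f(0.050000) = -0.904875
  f(2.820000) = 11.160968
  x_2 = 2.820000 - 11.160968×(2.820000 - 0.050000)/(11.160968 - (-0.904875))
       = 0.257735
Iteration 2:
  f(2.820000) = 11.160968
  f(0.257735) = -0.600263
  x_3 = 0.257735 - (-0.600263)×(0.257735 - 2.820000)/(-0.600263 - 11.160968)
       = 0.388507
Iteration 3:
  f(0.257735) = -0.600263
  f(0.388507) = -0.466221
  x_4 = 0.388507 - (-0.466221)×(0.388507 - 0.257735)/(-0.466221 - (-0.600263))
       = 0.843351
Iteration 4:
  f(0.388507) = -0.466221
  f(0.843351) = -0.135954
  x_5 = 0.843351 - (-0.135954)×(0.843351 - 0.388507)/(-0.135954 - (-0.466221))
       = 1.030587
Iteration 5:
  f(0.843351) = -0.135954
  f(1.030587) = 0.031551
  x_6 = 1.030587 - 0.031551×(1.030587 - 0.843351)/(0.031551 - (-0.135954))
       = 0.995319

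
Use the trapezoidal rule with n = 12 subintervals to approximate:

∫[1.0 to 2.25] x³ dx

f(x) = x³
a = 1.0, b = 2.25, n = 12
h = (b - a)/n = 0.104167

Trapezoidal rule: (h/2)[f(x₀) + 2f(x₁) + 2f(x₂) + ... + f(xₙ)]

x_0 = 1.0000, f(x_0) = 1.000000, coefficient = 1
x_1 = 1.1042, f(x_1) = 1.346182, coefficient = 2
x_2 = 1.2083, f(x_2) = 1.764251, coefficient = 2
x_3 = 1.3125, f(x_3) = 2.260986, coefficient = 2
x_4 = 1.4167, f(x_4) = 2.843171, coefficient = 2
x_5 = 1.5208, f(x_5) = 3.517587, coefficient = 2
x_6 = 1.6250, f(x_6) = 4.291016, coefficient = 2
x_7 = 1.7292, f(x_7) = 5.170238, coefficient = 2
x_8 = 1.8333, f(x_8) = 6.162037, coefficient = 2
x_9 = 1.9375, f(x_9) = 7.273193, coefficient = 2
x_10 = 2.0417, f(x_10) = 8.510489, coefficient = 2
x_11 = 2.1458, f(x_11) = 9.880706, coefficient = 2
x_12 = 2.2500, f(x_12) = 11.390625, coefficient = 1

I ≈ (0.104167/2) × 118.430339 = 6.168247
Exact value: 6.157227
Error: 0.011020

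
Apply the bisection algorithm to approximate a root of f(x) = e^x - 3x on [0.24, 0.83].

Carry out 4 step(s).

f(x) = e^x - 3x
Initial interval: [0.24, 0.83]

Iteration 1:
  c_1 = (0.240000 + 0.830000)/2 = 0.535000
  f(c_1) = f(0.535000) = 0.102448
  f(a) × f(c) ≥ 0, new interval: [0.535000, 0.830000]
Iteration 2:
  c_2 = (0.535000 + 0.830000)/2 = 0.682500
  f(c_2) = f(0.682500) = -0.068681
  f(a) × f(c) < 0, new interval: [0.535000, 0.682500]
Iteration 3:
  c_3 = (0.535000 + 0.682500)/2 = 0.608750
  f(c_3) = f(0.608750) = 0.011882
  f(a) × f(c) ≥ 0, new interval: [0.608750, 0.682500]
Iteration 4:
  c_4 = (0.608750 + 0.682500)/2 = 0.645625
  f(c_4) = f(0.645625) = -0.029696
  f(a) × f(c) < 0, new interval: [0.608750, 0.645625]

After 4 iteration(s), the approximation is c_4 = 0.645625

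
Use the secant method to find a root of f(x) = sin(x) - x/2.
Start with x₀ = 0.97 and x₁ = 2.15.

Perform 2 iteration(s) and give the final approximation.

f(x) = sin(x) - x/2
x₀ = 0.97, x₁ = 2.15

Secant formula: x_{n+1} = x_n - f(x_n)(x_n - x_{n-1})/(f(x_n) - f(x_{n-1}))

Iteration 1:
  f(0.970000) = 0.339886
  f(2.150000) = -0.238101
  x_2 = 2.150000 - (-0.238101)×(2.150000 - 0.970000)/(-0.238101 - 0.339886)
       = 1.663900
Iteration 2:
  f(2.150000) = -0.238101
  f(1.663900) = 0.163719
  x_3 = 1.663900 - 0.163719×(1.663900 - 2.150000)/(0.163719 - (-0.238101))
       = 1.861958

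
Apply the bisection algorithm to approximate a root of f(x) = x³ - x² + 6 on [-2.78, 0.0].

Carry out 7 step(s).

f(x) = x³ - x² + 6
Initial interval: [-2.78, 0.0]

Iteration 1:
  c_1 = (-2.780000 + 0.000000)/2 = -1.390000
  f(c_1) = f(-1.390000) = 1.382281
  f(a) × f(c) < 0, new interval: [-2.780000, -1.390000]
Iteration 2:
  c_2 = (-2.780000 + (-1.390000))/2 = -2.085000
  f(c_2) = f(-2.085000) = -7.411189
  f(a) × f(c) ≥ 0, new interval: [-2.085000, -1.390000]
Iteration 3:
  c_3 = (-2.085000 + (-1.390000))/2 = -1.737500
  f(c_3) = f(-1.737500) = -2.264256
  f(a) × f(c) ≥ 0, new interval: [-1.737500, -1.390000]
Iteration 4:
  c_4 = (-1.737500 + (-1.390000))/2 = -1.563750
  f(c_4) = f(-1.563750) = -0.269174
  f(a) × f(c) ≥ 0, new interval: [-1.563750, -1.390000]
Iteration 5:
  c_5 = (-1.563750 + (-1.390000))/2 = -1.476875
  f(c_5) = f(-1.476875) = 0.597540
  f(a) × f(c) < 0, new interval: [-1.563750, -1.476875]
Iteration 6:
  c_6 = (-1.563750 + (-1.476875))/2 = -1.520312
  f(c_6) = f(-1.520312) = 0.174675
  f(a) × f(c) < 0, new interval: [-1.563750, -1.520312]
Iteration 7:
  c_7 = (-1.563750 + (-1.520312))/2 = -1.542031
  f(c_7) = f(-1.542031) = -0.044595
  f(a) × f(c) ≥ 0, new interval: [-1.542031, -1.520312]

After 7 iteration(s), the approximation is c_7 = -1.542031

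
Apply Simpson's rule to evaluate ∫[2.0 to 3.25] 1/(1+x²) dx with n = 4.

f(x) = 1/(1+x²)
a = 2.0, b = 3.25, n = 4
h = (b - a)/n = 0.312500

Simpson's rule: (h/3)[f(x₀) + 4f(x₁) + 2f(x₂) + ... + f(xₙ)]

x_0 = 2.0000, f(x_0) = 0.200000, coefficient = 1
x_1 = 2.3125, f(x_1) = 0.157538, coefficient = 4
x_2 = 2.6250, f(x_2) = 0.126733, coefficient = 2
x_3 = 2.9375, f(x_3) = 0.103854, coefficient = 4
x_4 = 3.2500, f(x_4) = 0.086486, coefficient = 1

I ≈ (0.312500/3) × 1.585522 = 0.165158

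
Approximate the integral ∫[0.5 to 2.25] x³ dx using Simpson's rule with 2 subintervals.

f(x) = x³
a = 0.5, b = 2.25, n = 2
h = (b - a)/n = 0.875000

Simpson's rule: (h/3)[f(x₀) + 4f(x₁) + 2f(x₂) + ... + f(xₙ)]

x_0 = 0.5000, f(x_0) = 0.125000, coefficient = 1
x_1 = 1.3750, f(x_1) = 2.599609, coefficient = 4
x_2 = 2.2500, f(x_2) = 11.390625, coefficient = 1

I ≈ (0.875000/3) × 21.914062 = 6.391602
Exact value: 6.391602
Error: 0.000000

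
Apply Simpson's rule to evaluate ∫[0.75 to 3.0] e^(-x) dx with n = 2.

f(x) = e^(-x)
a = 0.75, b = 3.0, n = 2
h = (b - a)/n = 1.125000

Simpson's rule: (h/3)[f(x₀) + 4f(x₁) + 2f(x₂) + ... + f(xₙ)]

x_0 = 0.7500, f(x_0) = 0.472367, coefficient = 1
x_1 = 1.8750, f(x_1) = 0.153355, coefficient = 4
x_2 = 3.0000, f(x_2) = 0.049787, coefficient = 1

I ≈ (1.125000/3) × 1.135573 = 0.425840
Exact value: 0.422579
Error: 0.003261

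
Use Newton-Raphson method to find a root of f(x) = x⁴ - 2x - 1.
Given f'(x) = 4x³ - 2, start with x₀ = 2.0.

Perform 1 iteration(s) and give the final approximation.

f(x) = x⁴ - 2x - 1
f'(x) = 4x³ - 2
x₀ = 2.0

Newton-Raphson formula: x_{n+1} = x_n - f(x_n)/f'(x_n)

Iteration 1:
  f(2.000000) = 11.000000
  f'(2.000000) = 30.000000
  x_1 = 2.000000 - 11.000000/30.000000 = 1.633333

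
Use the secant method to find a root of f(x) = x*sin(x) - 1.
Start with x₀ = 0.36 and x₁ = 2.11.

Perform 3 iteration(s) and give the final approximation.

f(x) = x*sin(x) - 1
x₀ = 0.36, x₁ = 2.11

Secant formula: x_{n+1} = x_n - f(x_n)(x_n - x_{n-1})/(f(x_n) - f(x_{n-1}))

Iteration 1:
  f(0.360000) = -0.873181
  f(2.110000) = 0.810629
  x_2 = 2.110000 - 0.810629×(2.110000 - 0.360000)/(0.810629 - (-0.873181))
       = 1.267506
Iteration 2:
  f(2.110000) = 0.810629
  f(1.267506) = 0.209655
  x_3 = 1.267506 - 0.209655×(1.267506 - 2.110000)/(0.209655 - 0.810629)
       = 0.973593
Iteration 3:
  f(1.267506) = 0.209655
  f(0.973593) = -0.194924
  x_4 = 0.973593 - (-0.194924)×(0.973593 - 1.267506)/(-0.194924 - 0.209655)
       = 1.115199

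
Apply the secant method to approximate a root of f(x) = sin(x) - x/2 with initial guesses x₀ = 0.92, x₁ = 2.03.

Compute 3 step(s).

f(x) = sin(x) - x/2
x₀ = 0.92, x₁ = 2.03

Secant formula: x_{n+1} = x_n - f(x_n)(x_n - x_{n-1})/(f(x_n) - f(x_{n-1}))

Iteration 1:
  f(0.920000) = 0.335602
  f(2.030000) = -0.118594
  x_2 = 2.030000 - (-0.118594)×(2.030000 - 0.920000)/(-0.118594 - 0.335602)
       = 1.740170
Iteration 2:
  f(2.030000) = -0.118594
  f(1.740170) = 0.115606
  x_3 = 1.740170 - 0.115606×(1.740170 - 2.030000)/(0.115606 - (-0.118594))
       = 1.883236
Iteration 3:
  f(1.740170) = 0.115606
  f(1.883236) = 0.009969
  x_4 = 1.883236 - 0.009969×(1.883236 - 1.740170)/(0.009969 - 0.115606)
       = 1.896737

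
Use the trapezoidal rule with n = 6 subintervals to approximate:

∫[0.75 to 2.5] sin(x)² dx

f(x) = sin(x)²
a = 0.75, b = 2.5, n = 6
h = (b - a)/n = 0.291667

Trapezoidal rule: (h/2)[f(x₀) + 2f(x₁) + 2f(x₂) + ... + f(xₙ)]

x_0 = 0.7500, f(x_0) = 0.464631, coefficient = 1
x_1 = 1.0417, f(x_1) = 0.745195, coefficient = 2
x_2 = 1.3333, f(x_2) = 0.944663, coefficient = 2
x_3 = 1.6250, f(x_3) = 0.997065, coefficient = 2
x_4 = 1.9167, f(x_4) = 0.885068, coefficient = 2
x_5 = 2.2083, f(x_5) = 0.645715, coefficient = 2
x_6 = 2.5000, f(x_6) = 0.358169, coefficient = 1

I ≈ (0.291667/2) × 9.258214 = 1.350156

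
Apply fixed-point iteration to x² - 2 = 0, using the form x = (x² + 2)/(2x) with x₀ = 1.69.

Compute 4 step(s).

Equation: x² - 2 = 0
Fixed-point form: x = (x² + 2)/(2x)
x₀ = 1.69

x_1 = g(1.690000) = 1.436716
x_2 = g(1.436716) = 1.414390
x_3 = g(1.414390) = 1.414214
x_4 = g(1.414214) = 1.414214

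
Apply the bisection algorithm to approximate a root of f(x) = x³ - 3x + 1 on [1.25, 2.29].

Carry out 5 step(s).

f(x) = x³ - 3x + 1
Initial interval: [1.25, 2.29]

Iteration 1:
  c_1 = (1.250000 + 2.290000)/2 = 1.770000
  f(c_1) = f(1.770000) = 1.235233
  f(a) × f(c) < 0, new interval: [1.250000, 1.770000]
Iteration 2:
  c_2 = (1.250000 + 1.770000)/2 = 1.510000
  f(c_2) = f(1.510000) = -0.087049
  f(a) × f(c) ≥ 0, new interval: [1.510000, 1.770000]
Iteration 3:
  c_3 = (1.510000 + 1.770000)/2 = 1.640000
  f(c_3) = f(1.640000) = 0.490944
  f(a) × f(c) < 0, new interval: [1.510000, 1.640000]
Iteration 4:
  c_4 = (1.510000 + 1.640000)/2 = 1.575000
  f(c_4) = f(1.575000) = 0.181984
  f(a) × f(c) < 0, new interval: [1.510000, 1.575000]
Iteration 5:
  c_5 = (1.510000 + 1.575000)/2 = 1.542500
  f(c_5) = f(1.542500) = 0.042580
  f(a) × f(c) < 0, new interval: [1.510000, 1.542500]

After 5 iteration(s), the approximation is c_5 = 1.542500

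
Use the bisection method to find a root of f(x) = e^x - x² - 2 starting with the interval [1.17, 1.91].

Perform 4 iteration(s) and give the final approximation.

f(x) = e^x - x² - 2
Initial interval: [1.17, 1.91]

Iteration 1:
  c_1 = (1.170000 + 1.910000)/2 = 1.540000
  f(c_1) = f(1.540000) = 0.292990
  f(a) × f(c) < 0, new interval: [1.170000, 1.540000]
Iteration 2:
  c_2 = (1.170000 + 1.540000)/2 = 1.355000
  f(c_2) = f(1.355000) = 0.040736
  f(a) × f(c) < 0, new interval: [1.170000, 1.355000]
Iteration 3:
  c_3 = (1.170000 + 1.355000)/2 = 1.262500
  f(c_3) = f(1.262500) = -0.059660
  f(a) × f(c) ≥ 0, new interval: [1.262500, 1.355000]
Iteration 4:
  c_4 = (1.262500 + 1.355000)/2 = 1.308750
  f(c_4) = f(1.308750) = -0.011283
  f(a) × f(c) ≥ 0, new interval: [1.308750, 1.355000]

After 4 iteration(s), the approximation is c_4 = 1.308750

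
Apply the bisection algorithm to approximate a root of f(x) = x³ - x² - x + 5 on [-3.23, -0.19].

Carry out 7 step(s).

f(x) = x³ - x² - x + 5
Initial interval: [-3.23, -0.19]

Iteration 1:
  c_1 = (-3.230000 + (-0.190000))/2 = -1.710000
  f(c_1) = f(-1.710000) = -1.214311
  f(a) × f(c) ≥ 0, new interval: [-1.710000, -0.190000]
Iteration 2:
  c_2 = (-1.710000 + (-0.190000))/2 = -0.950000
  f(c_2) = f(-0.950000) = 4.190125
  f(a) × f(c) < 0, new interval: [-1.710000, -0.950000]
Iteration 3:
  c_3 = (-1.710000 + (-0.950000))/2 = -1.330000
  f(c_3) = f(-1.330000) = 2.208463
  f(a) × f(c) < 0, new interval: [-1.710000, -1.330000]
Iteration 4:
  c_4 = (-1.710000 + (-1.330000))/2 = -1.520000
  f(c_4) = f(-1.520000) = 0.697792
  f(a) × f(c) < 0, new interval: [-1.710000, -1.520000]
Iteration 5:
  c_5 = (-1.710000 + (-1.520000))/2 = -1.615000
  f(c_5) = f(-1.615000) = -0.205508
  f(a) × f(c) ≥ 0, new interval: [-1.615000, -1.520000]
Iteration 6:
  c_6 = (-1.615000 + (-1.520000))/2 = -1.567500
  f(c_6) = f(-1.567500) = 0.259008
  f(a) × f(c) < 0, new interval: [-1.615000, -1.567500]
Iteration 7:
  c_7 = (-1.615000 + (-1.567500))/2 = -1.591250
  f(c_7) = f(-1.591250) = 0.030007
  f(a) × f(c) < 0, new interval: [-1.615000, -1.591250]

After 7 iteration(s), the approximation is c_7 = -1.591250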